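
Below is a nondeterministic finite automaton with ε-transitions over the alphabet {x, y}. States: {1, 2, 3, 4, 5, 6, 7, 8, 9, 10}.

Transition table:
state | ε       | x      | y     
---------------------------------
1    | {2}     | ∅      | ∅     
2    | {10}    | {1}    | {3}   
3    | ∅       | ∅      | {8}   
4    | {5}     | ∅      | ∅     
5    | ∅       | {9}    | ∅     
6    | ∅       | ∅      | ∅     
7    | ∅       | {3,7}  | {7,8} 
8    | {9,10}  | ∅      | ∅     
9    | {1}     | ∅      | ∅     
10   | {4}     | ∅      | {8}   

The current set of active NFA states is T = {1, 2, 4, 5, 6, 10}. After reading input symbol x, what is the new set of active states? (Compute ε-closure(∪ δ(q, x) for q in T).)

{1, 2, 4, 5, 9, 10}

2 on x → {1}.
5 on x → {9}.
No x-transition from 1, 4, 6, 10.
Union after reading x: {1, 9}.
Now take the ε-closure:
From 1 via ε: add 2.
From 2 via ε: add 10.
From 10 via ε: add 4.
From 4 via ε: add 5.
No new states can be added; the closed set is {1, 2, 4, 5, 9, 10}.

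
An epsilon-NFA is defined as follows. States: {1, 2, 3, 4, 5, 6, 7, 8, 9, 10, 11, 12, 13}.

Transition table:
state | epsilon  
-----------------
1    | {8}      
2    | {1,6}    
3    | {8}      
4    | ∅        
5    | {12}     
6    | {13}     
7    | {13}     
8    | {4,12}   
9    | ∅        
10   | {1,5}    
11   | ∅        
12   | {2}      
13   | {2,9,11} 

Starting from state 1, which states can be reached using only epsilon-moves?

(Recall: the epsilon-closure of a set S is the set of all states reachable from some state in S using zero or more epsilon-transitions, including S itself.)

Start with {1}.
From 1 via epsilon: add 8.
From 8 via epsilon: add 4, 12.
From 12 via epsilon: add 2.
From 2 via epsilon: add 6.
From 6 via epsilon: add 13.
From 13 via epsilon: add 9, 11.
No new states can be added; the closed set is {1, 2, 4, 6, 8, 9, 11, 12, 13}.

{1, 2, 4, 6, 8, 9, 11, 12, 13}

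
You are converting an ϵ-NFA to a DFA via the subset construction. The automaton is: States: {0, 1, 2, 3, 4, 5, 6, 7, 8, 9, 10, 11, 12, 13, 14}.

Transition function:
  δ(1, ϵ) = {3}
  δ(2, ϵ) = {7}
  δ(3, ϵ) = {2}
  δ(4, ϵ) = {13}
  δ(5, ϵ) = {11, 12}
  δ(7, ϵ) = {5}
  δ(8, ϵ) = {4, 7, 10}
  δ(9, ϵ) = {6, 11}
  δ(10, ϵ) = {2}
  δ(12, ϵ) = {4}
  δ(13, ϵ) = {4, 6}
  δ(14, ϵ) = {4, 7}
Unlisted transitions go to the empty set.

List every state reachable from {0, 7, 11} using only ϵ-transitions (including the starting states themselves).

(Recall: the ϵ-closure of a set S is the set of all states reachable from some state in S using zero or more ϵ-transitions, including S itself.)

{0, 4, 5, 6, 7, 11, 12, 13}

Start with {0, 7, 11}.
From 7 via ϵ: add 5.
From 5 via ϵ: add 12.
From 12 via ϵ: add 4.
From 4 via ϵ: add 13.
From 13 via ϵ: add 6.
No new states can be added; the closed set is {0, 4, 5, 6, 7, 11, 12, 13}.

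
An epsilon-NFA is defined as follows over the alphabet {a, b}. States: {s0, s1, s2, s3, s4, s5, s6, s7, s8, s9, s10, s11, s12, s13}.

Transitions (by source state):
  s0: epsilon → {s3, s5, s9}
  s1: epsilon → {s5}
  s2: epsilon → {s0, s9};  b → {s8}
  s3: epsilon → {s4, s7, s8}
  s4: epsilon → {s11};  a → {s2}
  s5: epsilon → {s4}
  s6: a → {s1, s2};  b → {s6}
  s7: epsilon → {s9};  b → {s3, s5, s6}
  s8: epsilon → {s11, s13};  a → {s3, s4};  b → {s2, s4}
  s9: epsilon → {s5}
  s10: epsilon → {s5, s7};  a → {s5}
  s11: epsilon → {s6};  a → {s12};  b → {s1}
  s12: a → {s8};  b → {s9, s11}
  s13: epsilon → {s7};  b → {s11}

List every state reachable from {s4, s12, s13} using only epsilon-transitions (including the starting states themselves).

Start with {s4, s12, s13}.
From s4 via epsilon: add s11.
From s13 via epsilon: add s7.
From s7 via epsilon: add s9.
From s11 via epsilon: add s6.
From s9 via epsilon: add s5.
No new states can be added; the closed set is {s4, s5, s6, s7, s9, s11, s12, s13}.

{s4, s5, s6, s7, s9, s11, s12, s13}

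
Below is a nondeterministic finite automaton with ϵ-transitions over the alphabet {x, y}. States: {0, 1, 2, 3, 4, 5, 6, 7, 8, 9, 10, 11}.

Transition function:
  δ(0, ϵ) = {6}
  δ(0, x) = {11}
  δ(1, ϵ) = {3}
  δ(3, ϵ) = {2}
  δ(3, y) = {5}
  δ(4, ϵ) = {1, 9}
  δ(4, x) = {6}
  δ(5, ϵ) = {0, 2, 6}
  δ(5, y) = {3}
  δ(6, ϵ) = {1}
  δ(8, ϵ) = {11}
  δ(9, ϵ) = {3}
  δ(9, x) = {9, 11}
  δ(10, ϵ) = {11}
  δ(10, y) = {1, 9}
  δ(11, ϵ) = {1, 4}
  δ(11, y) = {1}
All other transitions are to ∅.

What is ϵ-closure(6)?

{1, 2, 3, 6}

Start with {6}.
From 6 via ϵ: add 1.
From 1 via ϵ: add 3.
From 3 via ϵ: add 2.
No new states can be added; the closed set is {1, 2, 3, 6}.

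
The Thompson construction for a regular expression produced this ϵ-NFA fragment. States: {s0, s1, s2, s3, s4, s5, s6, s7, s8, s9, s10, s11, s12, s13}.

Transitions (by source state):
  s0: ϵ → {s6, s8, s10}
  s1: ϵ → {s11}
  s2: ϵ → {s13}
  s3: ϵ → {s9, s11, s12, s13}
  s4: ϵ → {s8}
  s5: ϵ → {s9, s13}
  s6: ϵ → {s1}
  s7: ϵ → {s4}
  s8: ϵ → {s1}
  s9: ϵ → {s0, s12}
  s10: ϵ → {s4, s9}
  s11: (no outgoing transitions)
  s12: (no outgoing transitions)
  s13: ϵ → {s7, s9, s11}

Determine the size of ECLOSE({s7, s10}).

10

Start with {s7, s10}.
From s7 via ϵ: add s4.
From s10 via ϵ: add s9.
From s4 via ϵ: add s8.
From s9 via ϵ: add s0, s12.
From s0 via ϵ: add s6.
From s8 via ϵ: add s1.
From s1 via ϵ: add s11.
ϵ-closure = {s0, s1, s4, s6, s7, s8, s9, s10, s11, s12}, which has 10 states.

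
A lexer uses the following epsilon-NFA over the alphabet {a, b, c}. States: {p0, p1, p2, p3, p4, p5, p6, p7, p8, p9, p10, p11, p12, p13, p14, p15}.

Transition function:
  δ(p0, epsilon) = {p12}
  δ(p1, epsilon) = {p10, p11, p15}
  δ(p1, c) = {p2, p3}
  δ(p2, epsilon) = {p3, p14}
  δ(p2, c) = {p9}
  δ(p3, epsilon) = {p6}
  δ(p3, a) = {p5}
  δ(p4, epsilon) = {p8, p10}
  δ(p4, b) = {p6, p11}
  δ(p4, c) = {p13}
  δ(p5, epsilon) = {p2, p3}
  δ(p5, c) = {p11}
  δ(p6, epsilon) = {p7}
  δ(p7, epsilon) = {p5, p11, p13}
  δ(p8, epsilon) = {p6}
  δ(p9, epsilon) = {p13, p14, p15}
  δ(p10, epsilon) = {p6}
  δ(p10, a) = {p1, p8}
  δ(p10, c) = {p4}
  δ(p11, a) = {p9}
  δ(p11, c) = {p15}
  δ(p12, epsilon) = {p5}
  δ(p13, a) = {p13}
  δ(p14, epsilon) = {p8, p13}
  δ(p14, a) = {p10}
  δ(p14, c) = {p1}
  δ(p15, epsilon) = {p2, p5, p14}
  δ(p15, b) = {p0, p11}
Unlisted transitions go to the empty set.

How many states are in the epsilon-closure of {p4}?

Start with {p4}.
From p4 via epsilon: add p8, p10.
From p8 via epsilon: add p6.
From p6 via epsilon: add p7.
From p7 via epsilon: add p5, p11, p13.
From p5 via epsilon: add p2, p3.
From p2 via epsilon: add p14.
epsilon-closure = {p2, p3, p4, p5, p6, p7, p8, p10, p11, p13, p14}, which has 11 states.

11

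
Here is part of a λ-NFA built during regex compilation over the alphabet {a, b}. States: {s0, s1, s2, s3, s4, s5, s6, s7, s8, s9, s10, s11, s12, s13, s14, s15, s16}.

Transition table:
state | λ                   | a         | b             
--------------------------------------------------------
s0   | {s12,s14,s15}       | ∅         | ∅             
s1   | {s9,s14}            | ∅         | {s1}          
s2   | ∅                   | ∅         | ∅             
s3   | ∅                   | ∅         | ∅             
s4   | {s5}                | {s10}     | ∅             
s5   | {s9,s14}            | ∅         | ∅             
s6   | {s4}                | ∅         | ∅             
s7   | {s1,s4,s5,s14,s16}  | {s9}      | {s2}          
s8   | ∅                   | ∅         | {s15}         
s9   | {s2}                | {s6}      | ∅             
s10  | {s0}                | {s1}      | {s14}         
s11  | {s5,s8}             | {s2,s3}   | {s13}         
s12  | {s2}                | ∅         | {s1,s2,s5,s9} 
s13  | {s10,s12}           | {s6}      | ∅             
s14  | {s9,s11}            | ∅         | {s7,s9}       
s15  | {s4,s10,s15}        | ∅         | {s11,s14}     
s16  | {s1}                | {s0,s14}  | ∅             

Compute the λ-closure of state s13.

Start with {s13}.
From s13 via λ: add s10, s12.
From s10 via λ: add s0.
From s12 via λ: add s2.
From s0 via λ: add s14, s15.
From s14 via λ: add s9, s11.
From s15 via λ: add s4.
From s4 via λ: add s5.
From s11 via λ: add s8.
No new states can be added; the closed set is {s0, s2, s4, s5, s8, s9, s10, s11, s12, s13, s14, s15}.

{s0, s2, s4, s5, s8, s9, s10, s11, s12, s13, s14, s15}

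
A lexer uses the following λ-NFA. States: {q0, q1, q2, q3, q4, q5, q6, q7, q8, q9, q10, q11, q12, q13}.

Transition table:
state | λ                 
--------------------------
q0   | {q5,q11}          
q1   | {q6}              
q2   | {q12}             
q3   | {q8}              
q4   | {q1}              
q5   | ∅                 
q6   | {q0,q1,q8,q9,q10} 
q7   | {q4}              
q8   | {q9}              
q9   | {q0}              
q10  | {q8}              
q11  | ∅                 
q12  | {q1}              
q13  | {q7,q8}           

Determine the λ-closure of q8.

{q0, q5, q8, q9, q11}

Start with {q8}.
From q8 via λ: add q9.
From q9 via λ: add q0.
From q0 via λ: add q5, q11.
No new states can be added; the closed set is {q0, q5, q8, q9, q11}.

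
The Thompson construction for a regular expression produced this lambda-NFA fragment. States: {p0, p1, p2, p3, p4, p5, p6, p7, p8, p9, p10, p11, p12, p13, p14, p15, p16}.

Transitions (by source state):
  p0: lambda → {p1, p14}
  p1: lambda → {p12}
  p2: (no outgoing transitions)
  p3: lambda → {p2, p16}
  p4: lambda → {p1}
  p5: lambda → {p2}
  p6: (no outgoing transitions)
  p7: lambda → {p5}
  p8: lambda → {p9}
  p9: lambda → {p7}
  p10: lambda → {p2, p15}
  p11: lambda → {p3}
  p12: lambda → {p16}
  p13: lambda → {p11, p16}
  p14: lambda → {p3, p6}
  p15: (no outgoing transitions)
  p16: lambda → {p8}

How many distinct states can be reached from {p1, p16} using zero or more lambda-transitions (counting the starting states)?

8

Start with {p1, p16}.
From p1 via lambda: add p12.
From p16 via lambda: add p8.
From p8 via lambda: add p9.
From p9 via lambda: add p7.
From p7 via lambda: add p5.
From p5 via lambda: add p2.
lambda-closure = {p1, p2, p5, p7, p8, p9, p12, p16}, which has 8 states.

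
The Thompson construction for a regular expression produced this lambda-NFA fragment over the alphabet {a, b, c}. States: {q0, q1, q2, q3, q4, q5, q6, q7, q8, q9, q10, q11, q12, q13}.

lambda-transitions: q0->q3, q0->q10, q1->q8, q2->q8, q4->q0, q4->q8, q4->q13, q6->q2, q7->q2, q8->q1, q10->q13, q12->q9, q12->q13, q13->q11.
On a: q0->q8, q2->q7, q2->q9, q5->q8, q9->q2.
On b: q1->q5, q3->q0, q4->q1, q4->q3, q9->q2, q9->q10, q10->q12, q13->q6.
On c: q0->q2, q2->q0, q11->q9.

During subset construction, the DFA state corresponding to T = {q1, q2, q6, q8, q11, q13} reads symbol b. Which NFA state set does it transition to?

{q1, q2, q5, q6, q8}

q1 on b → {q5}.
q13 on b → {q6}.
No b-transition from q2, q6, q8, q11.
Union after reading b: {q5, q6}.
Now take the lambda-closure:
From q6 via lambda: add q2.
From q2 via lambda: add q8.
From q8 via lambda: add q1.
No new states can be added; the closed set is {q1, q2, q5, q6, q8}.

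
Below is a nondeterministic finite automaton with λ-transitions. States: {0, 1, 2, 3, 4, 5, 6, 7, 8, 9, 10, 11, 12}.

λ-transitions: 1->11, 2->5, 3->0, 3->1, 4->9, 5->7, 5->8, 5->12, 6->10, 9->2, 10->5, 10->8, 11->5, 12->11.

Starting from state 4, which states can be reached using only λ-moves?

Start with {4}.
From 4 via λ: add 9.
From 9 via λ: add 2.
From 2 via λ: add 5.
From 5 via λ: add 7, 8, 12.
From 12 via λ: add 11.
No new states can be added; the closed set is {2, 4, 5, 7, 8, 9, 11, 12}.

{2, 4, 5, 7, 8, 9, 11, 12}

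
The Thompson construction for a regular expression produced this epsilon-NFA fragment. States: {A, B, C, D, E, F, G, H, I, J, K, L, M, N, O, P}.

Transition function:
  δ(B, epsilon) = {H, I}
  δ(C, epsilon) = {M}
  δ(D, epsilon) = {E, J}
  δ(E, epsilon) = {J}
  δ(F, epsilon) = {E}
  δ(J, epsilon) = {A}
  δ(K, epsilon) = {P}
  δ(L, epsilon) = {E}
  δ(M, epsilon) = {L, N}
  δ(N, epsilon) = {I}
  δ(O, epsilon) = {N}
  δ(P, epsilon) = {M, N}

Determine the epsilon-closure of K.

Start with {K}.
From K via epsilon: add P.
From P via epsilon: add M, N.
From M via epsilon: add L.
From N via epsilon: add I.
From L via epsilon: add E.
From E via epsilon: add J.
From J via epsilon: add A.
No new states can be added; the closed set is {A, E, I, J, K, L, M, N, P}.

{A, E, I, J, K, L, M, N, P}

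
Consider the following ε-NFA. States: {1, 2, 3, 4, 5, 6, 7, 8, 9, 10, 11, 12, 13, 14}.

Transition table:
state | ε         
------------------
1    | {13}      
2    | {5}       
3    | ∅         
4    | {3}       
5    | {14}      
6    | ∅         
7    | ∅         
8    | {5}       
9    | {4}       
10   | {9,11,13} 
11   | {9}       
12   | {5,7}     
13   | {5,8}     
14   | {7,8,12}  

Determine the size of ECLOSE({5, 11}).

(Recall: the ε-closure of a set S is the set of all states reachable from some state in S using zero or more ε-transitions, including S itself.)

Start with {5, 11}.
From 5 via ε: add 14.
From 11 via ε: add 9.
From 9 via ε: add 4.
From 14 via ε: add 7, 8, 12.
From 4 via ε: add 3.
ε-closure = {3, 4, 5, 7, 8, 9, 11, 12, 14}, which has 9 states.

9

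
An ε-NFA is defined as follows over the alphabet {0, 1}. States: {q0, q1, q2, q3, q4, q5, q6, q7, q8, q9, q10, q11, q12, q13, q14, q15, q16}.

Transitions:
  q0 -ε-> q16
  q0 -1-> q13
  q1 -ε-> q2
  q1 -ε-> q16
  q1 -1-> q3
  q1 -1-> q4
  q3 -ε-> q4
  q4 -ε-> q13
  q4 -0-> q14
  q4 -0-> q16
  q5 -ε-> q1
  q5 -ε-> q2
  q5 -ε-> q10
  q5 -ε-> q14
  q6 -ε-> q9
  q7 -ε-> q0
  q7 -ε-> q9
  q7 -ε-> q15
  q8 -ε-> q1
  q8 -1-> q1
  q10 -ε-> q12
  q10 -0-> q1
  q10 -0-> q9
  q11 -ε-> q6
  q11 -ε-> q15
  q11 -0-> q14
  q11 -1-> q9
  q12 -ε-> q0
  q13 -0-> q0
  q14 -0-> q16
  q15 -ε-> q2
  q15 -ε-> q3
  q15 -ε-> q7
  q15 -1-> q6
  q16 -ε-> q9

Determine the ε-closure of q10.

Start with {q10}.
From q10 via ε: add q12.
From q12 via ε: add q0.
From q0 via ε: add q16.
From q16 via ε: add q9.
No new states can be added; the closed set is {q0, q9, q10, q12, q16}.

{q0, q9, q10, q12, q16}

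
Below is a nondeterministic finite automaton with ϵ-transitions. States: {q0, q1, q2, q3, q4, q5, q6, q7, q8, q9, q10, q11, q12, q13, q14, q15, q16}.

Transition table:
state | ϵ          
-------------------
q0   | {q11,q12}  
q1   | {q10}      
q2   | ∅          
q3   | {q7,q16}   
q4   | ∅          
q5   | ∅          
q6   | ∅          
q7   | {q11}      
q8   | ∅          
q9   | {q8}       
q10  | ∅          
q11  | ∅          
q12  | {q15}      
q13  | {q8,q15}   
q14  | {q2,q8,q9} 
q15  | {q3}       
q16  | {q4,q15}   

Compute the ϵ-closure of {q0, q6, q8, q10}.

Start with {q0, q6, q8, q10}.
From q0 via ϵ: add q11, q12.
From q12 via ϵ: add q15.
From q15 via ϵ: add q3.
From q3 via ϵ: add q7, q16.
From q16 via ϵ: add q4.
No new states can be added; the closed set is {q0, q3, q4, q6, q7, q8, q10, q11, q12, q15, q16}.

{q0, q3, q4, q6, q7, q8, q10, q11, q12, q15, q16}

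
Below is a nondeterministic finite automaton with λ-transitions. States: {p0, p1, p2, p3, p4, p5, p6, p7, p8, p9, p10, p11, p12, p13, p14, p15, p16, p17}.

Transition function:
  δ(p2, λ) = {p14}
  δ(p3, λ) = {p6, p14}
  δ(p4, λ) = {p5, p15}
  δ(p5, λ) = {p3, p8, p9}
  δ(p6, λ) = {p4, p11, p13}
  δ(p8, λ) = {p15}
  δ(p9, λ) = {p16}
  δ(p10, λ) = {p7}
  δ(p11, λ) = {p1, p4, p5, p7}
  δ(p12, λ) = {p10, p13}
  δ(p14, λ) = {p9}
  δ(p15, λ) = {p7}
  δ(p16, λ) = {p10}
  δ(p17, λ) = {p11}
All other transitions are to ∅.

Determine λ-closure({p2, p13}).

Start with {p2, p13}.
From p2 via λ: add p14.
From p14 via λ: add p9.
From p9 via λ: add p16.
From p16 via λ: add p10.
From p10 via λ: add p7.
No new states can be added; the closed set is {p2, p7, p9, p10, p13, p14, p16}.

{p2, p7, p9, p10, p13, p14, p16}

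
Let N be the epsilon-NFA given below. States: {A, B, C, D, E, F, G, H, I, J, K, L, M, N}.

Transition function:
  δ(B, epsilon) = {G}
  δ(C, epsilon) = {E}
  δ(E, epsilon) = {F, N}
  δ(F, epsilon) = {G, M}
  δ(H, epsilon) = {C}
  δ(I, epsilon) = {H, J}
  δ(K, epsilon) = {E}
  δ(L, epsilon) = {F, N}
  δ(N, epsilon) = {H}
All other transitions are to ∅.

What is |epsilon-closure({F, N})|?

Start with {F, N}.
From F via epsilon: add G, M.
From N via epsilon: add H.
From H via epsilon: add C.
From C via epsilon: add E.
epsilon-closure = {C, E, F, G, H, M, N}, which has 7 states.

7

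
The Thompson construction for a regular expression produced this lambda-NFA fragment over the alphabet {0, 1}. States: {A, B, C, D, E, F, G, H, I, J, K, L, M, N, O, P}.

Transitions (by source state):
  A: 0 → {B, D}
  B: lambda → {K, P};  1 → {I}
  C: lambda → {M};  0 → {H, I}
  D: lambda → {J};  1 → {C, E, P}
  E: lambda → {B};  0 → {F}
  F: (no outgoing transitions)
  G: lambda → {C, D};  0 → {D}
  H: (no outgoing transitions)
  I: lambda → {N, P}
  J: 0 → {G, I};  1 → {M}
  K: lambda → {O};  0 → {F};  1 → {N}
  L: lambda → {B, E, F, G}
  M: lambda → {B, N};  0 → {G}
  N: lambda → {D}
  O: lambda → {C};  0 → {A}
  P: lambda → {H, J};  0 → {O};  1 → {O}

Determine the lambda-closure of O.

{B, C, D, H, J, K, M, N, O, P}

Start with {O}.
From O via lambda: add C.
From C via lambda: add M.
From M via lambda: add B, N.
From B via lambda: add K, P.
From N via lambda: add D.
From D via lambda: add J.
From P via lambda: add H.
No new states can be added; the closed set is {B, C, D, H, J, K, M, N, O, P}.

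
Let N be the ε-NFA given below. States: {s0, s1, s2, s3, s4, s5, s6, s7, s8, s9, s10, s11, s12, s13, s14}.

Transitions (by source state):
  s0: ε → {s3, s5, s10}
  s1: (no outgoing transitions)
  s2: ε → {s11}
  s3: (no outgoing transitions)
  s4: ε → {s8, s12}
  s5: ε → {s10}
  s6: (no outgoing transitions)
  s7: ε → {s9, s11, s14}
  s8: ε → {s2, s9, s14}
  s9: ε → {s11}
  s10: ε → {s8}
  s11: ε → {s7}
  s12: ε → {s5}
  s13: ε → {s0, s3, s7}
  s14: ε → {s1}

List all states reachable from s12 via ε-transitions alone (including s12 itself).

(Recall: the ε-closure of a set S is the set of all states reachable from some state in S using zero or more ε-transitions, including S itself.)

{s1, s2, s5, s7, s8, s9, s10, s11, s12, s14}

Start with {s12}.
From s12 via ε: add s5.
From s5 via ε: add s10.
From s10 via ε: add s8.
From s8 via ε: add s2, s9, s14.
From s2 via ε: add s11.
From s14 via ε: add s1.
From s11 via ε: add s7.
No new states can be added; the closed set is {s1, s2, s5, s7, s8, s9, s10, s11, s12, s14}.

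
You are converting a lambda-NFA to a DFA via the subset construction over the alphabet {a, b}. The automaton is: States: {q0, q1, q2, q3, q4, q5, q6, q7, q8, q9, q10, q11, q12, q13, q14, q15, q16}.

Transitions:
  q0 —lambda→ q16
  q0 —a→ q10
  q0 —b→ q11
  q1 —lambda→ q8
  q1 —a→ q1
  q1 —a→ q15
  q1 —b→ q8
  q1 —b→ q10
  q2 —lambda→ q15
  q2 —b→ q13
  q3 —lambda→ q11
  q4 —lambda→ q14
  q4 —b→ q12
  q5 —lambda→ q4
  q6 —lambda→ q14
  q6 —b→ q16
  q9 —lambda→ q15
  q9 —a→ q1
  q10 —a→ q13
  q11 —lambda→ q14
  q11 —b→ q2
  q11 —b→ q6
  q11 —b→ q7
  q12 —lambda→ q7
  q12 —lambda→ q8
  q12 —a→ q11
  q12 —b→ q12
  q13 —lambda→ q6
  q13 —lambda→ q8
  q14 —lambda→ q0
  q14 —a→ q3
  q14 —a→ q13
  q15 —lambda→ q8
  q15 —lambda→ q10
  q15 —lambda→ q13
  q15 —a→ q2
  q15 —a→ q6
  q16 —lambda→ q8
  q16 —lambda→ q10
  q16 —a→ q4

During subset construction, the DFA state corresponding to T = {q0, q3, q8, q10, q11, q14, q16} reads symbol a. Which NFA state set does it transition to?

{q0, q3, q4, q6, q8, q10, q11, q13, q14, q16}

q0 on a → {q10}.
q10 on a → {q13}.
q14 on a → {q3, q13}.
q16 on a → {q4}.
No a-transition from q3, q8, q11.
Union after reading a: {q3, q4, q10, q13}.
Now take the lambda-closure:
From q3 via lambda: add q11.
From q4 via lambda: add q14.
From q13 via lambda: add q6, q8.
From q14 via lambda: add q0.
From q0 via lambda: add q16.
No new states can be added; the closed set is {q0, q3, q4, q6, q8, q10, q11, q13, q14, q16}.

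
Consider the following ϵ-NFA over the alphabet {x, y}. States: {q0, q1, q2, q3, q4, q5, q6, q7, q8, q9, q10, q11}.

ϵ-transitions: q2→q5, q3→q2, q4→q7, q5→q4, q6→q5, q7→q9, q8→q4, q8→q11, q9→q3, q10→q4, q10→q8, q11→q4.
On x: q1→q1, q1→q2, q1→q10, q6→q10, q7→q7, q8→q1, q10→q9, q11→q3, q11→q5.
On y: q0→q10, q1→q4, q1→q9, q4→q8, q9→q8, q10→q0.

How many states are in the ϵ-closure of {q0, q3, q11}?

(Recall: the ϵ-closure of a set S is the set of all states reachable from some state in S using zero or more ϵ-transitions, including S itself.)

Start with {q0, q3, q11}.
From q3 via ϵ: add q2.
From q11 via ϵ: add q4.
From q2 via ϵ: add q5.
From q4 via ϵ: add q7.
From q7 via ϵ: add q9.
ϵ-closure = {q0, q2, q3, q4, q5, q7, q9, q11}, which has 8 states.

8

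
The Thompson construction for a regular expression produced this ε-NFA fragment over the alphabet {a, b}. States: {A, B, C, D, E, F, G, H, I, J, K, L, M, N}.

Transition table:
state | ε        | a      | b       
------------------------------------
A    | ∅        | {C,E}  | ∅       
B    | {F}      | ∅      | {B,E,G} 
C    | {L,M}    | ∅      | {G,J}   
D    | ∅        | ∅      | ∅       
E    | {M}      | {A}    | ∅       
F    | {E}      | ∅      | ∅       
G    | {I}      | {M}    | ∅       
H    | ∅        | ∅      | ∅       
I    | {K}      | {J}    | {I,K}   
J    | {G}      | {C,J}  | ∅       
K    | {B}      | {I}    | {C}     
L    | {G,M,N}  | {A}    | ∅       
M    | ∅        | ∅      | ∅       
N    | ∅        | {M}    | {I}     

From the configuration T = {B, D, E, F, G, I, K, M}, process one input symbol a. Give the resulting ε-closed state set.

E on a → {A}.
G on a → {M}.
I on a → {J}.
K on a → {I}.
No a-transition from B, D, F, M.
Union after reading a: {A, I, J, M}.
Now take the ε-closure:
From I via ε: add K.
From J via ε: add G.
From K via ε: add B.
From B via ε: add F.
From F via ε: add E.
No new states can be added; the closed set is {A, B, E, F, G, I, J, K, M}.

{A, B, E, F, G, I, J, K, M}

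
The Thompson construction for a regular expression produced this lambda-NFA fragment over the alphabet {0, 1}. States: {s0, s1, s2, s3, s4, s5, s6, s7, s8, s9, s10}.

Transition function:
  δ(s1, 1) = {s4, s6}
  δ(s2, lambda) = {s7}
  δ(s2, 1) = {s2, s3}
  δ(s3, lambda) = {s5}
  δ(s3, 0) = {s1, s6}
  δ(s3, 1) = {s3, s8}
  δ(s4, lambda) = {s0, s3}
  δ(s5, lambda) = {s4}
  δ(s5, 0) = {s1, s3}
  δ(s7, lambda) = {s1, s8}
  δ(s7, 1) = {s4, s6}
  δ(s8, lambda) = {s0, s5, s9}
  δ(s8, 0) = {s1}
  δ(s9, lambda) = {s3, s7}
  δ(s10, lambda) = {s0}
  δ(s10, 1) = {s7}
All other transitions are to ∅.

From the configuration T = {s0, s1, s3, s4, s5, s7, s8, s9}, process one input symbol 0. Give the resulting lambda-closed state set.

s3 on 0 → {s1, s6}.
s5 on 0 → {s1, s3}.
s8 on 0 → {s1}.
No 0-transition from s0, s1, s4, s7, s9.
Union after reading 0: {s1, s3, s6}.
Now take the lambda-closure:
From s3 via lambda: add s5.
From s5 via lambda: add s4.
From s4 via lambda: add s0.
No new states can be added; the closed set is {s0, s1, s3, s4, s5, s6}.

{s0, s1, s3, s4, s5, s6}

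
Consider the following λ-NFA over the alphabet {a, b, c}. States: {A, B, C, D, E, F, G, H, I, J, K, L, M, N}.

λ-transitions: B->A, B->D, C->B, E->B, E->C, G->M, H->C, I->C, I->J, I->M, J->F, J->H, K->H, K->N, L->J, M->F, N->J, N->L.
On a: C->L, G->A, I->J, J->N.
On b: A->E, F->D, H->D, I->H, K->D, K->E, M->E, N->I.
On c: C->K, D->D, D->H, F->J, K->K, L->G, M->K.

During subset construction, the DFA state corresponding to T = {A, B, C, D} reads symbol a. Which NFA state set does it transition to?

{A, B, C, D, F, H, J, L}

C on a → {L}.
No a-transition from A, B, D.
Union after reading a: {L}.
Now take the λ-closure:
From L via λ: add J.
From J via λ: add F, H.
From H via λ: add C.
From C via λ: add B.
From B via λ: add A, D.
No new states can be added; the closed set is {A, B, C, D, F, H, J, L}.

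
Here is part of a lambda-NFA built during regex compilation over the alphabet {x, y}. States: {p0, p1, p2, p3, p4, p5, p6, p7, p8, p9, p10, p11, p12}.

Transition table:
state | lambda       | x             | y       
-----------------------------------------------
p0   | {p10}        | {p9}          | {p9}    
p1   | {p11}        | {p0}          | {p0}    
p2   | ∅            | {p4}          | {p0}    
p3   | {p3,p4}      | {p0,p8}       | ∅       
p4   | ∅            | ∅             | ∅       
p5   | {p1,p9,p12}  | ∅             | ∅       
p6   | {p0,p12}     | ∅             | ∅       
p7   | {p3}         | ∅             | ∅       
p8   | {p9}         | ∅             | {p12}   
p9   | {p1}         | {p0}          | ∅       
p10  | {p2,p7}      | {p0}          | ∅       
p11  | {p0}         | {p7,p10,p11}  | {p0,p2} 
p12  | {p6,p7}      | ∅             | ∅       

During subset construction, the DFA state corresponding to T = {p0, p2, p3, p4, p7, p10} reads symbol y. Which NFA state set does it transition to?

p0 on y → {p9}.
p2 on y → {p0}.
No y-transition from p3, p4, p7, p10.
Union after reading y: {p0, p9}.
Now take the lambda-closure:
From p0 via lambda: add p10.
From p9 via lambda: add p1.
From p1 via lambda: add p11.
From p10 via lambda: add p2, p7.
From p7 via lambda: add p3.
From p3 via lambda: add p4.
No new states can be added; the closed set is {p0, p1, p2, p3, p4, p7, p9, p10, p11}.

{p0, p1, p2, p3, p4, p7, p9, p10, p11}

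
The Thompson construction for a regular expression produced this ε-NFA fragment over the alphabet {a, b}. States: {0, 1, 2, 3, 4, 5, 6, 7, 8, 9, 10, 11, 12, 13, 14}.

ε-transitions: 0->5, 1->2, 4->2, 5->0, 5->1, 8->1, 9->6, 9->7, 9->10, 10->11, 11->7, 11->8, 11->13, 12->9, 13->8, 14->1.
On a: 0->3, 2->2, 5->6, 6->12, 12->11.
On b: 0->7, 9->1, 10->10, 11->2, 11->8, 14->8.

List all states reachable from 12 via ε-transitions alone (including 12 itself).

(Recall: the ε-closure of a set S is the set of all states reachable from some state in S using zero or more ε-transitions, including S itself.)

Start with {12}.
From 12 via ε: add 9.
From 9 via ε: add 6, 7, 10.
From 10 via ε: add 11.
From 11 via ε: add 8, 13.
From 8 via ε: add 1.
From 1 via ε: add 2.
No new states can be added; the closed set is {1, 2, 6, 7, 8, 9, 10, 11, 12, 13}.

{1, 2, 6, 7, 8, 9, 10, 11, 12, 13}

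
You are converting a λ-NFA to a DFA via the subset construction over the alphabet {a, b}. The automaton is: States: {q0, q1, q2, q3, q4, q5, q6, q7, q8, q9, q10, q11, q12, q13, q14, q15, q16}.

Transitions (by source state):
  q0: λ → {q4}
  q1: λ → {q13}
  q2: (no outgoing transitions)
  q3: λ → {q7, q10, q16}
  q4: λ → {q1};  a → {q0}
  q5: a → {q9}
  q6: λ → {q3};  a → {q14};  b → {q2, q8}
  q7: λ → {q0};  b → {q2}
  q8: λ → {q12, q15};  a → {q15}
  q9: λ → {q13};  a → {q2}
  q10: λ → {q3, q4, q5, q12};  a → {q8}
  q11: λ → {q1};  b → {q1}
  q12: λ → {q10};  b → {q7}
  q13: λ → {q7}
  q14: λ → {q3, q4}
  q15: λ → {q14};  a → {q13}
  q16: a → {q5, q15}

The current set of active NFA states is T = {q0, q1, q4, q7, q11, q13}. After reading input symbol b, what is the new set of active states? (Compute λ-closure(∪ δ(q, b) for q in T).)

q7 on b → {q2}.
q11 on b → {q1}.
No b-transition from q0, q1, q4, q13.
Union after reading b: {q1, q2}.
Now take the λ-closure:
From q1 via λ: add q13.
From q13 via λ: add q7.
From q7 via λ: add q0.
From q0 via λ: add q4.
No new states can be added; the closed set is {q0, q1, q2, q4, q7, q13}.

{q0, q1, q2, q4, q7, q13}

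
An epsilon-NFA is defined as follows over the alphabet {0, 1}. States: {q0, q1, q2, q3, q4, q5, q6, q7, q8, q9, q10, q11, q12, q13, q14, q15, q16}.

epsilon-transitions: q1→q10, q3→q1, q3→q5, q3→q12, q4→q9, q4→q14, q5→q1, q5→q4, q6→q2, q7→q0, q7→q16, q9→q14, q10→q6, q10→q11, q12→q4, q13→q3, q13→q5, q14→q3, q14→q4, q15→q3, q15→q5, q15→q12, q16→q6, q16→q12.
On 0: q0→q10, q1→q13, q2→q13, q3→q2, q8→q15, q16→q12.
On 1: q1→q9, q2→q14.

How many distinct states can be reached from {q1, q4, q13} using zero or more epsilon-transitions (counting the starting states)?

12

Start with {q1, q4, q13}.
From q1 via epsilon: add q10.
From q4 via epsilon: add q9, q14.
From q13 via epsilon: add q3, q5.
From q3 via epsilon: add q12.
From q10 via epsilon: add q6, q11.
From q6 via epsilon: add q2.
epsilon-closure = {q1, q2, q3, q4, q5, q6, q9, q10, q11, q12, q13, q14}, which has 12 states.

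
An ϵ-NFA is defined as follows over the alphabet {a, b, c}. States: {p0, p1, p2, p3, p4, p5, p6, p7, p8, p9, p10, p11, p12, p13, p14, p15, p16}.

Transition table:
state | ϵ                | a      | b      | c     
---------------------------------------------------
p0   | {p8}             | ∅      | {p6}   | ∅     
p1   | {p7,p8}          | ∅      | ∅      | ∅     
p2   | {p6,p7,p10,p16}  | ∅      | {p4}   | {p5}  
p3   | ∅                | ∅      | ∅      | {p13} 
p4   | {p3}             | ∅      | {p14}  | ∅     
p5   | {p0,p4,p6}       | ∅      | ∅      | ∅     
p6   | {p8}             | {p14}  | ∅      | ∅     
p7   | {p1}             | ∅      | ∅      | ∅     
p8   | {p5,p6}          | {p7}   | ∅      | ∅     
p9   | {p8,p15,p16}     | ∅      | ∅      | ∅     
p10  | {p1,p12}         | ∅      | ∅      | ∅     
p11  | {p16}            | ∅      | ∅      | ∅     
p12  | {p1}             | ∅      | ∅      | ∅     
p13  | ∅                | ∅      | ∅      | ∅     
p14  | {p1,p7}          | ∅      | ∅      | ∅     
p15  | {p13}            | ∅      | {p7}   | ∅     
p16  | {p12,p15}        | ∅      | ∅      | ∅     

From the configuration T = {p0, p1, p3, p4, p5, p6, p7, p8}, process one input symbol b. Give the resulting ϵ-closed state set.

{p0, p1, p3, p4, p5, p6, p7, p8, p14}

p0 on b → {p6}.
p4 on b → {p14}.
No b-transition from p1, p3, p5, p6, p7, p8.
Union after reading b: {p6, p14}.
Now take the ϵ-closure:
From p6 via ϵ: add p8.
From p14 via ϵ: add p1, p7.
From p8 via ϵ: add p5.
From p5 via ϵ: add p0, p4.
From p4 via ϵ: add p3.
No new states can be added; the closed set is {p0, p1, p3, p4, p5, p6, p7, p8, p14}.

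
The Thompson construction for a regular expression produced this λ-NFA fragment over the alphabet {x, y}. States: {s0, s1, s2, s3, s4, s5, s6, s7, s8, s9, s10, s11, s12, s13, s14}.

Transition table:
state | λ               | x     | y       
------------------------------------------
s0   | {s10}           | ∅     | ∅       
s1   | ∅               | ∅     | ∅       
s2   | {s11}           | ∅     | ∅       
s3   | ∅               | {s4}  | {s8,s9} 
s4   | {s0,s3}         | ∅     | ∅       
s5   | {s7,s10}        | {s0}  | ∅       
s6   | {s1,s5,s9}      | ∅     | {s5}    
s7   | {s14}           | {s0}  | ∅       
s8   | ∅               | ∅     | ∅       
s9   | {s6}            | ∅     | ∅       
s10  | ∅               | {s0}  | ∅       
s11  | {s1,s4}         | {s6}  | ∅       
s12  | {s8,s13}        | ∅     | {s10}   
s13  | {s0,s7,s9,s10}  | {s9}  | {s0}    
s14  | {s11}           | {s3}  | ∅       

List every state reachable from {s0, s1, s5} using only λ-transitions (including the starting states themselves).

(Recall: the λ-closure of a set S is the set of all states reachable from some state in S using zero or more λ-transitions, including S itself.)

Start with {s0, s1, s5}.
From s0 via λ: add s10.
From s5 via λ: add s7.
From s7 via λ: add s14.
From s14 via λ: add s11.
From s11 via λ: add s4.
From s4 via λ: add s3.
No new states can be added; the closed set is {s0, s1, s3, s4, s5, s7, s10, s11, s14}.

{s0, s1, s3, s4, s5, s7, s10, s11, s14}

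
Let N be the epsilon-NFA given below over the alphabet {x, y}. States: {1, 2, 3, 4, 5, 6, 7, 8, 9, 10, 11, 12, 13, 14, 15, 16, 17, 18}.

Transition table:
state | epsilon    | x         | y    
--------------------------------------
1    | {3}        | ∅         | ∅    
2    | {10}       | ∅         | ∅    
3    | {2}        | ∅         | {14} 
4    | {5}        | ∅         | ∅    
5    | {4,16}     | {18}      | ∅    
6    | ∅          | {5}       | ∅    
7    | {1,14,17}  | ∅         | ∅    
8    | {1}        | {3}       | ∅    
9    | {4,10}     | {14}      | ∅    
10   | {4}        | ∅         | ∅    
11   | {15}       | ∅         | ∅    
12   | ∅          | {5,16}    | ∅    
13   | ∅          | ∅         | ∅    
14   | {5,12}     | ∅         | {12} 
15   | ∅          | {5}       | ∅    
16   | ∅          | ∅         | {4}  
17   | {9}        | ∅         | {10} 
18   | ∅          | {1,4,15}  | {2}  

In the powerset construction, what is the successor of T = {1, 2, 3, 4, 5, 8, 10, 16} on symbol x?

{2, 3, 4, 5, 10, 16, 18}

5 on x → {18}.
8 on x → {3}.
No x-transition from 1, 2, 3, 4, 10, 16.
Union after reading x: {3, 18}.
Now take the epsilon-closure:
From 3 via epsilon: add 2.
From 2 via epsilon: add 10.
From 10 via epsilon: add 4.
From 4 via epsilon: add 5.
From 5 via epsilon: add 16.
No new states can be added; the closed set is {2, 3, 4, 5, 10, 16, 18}.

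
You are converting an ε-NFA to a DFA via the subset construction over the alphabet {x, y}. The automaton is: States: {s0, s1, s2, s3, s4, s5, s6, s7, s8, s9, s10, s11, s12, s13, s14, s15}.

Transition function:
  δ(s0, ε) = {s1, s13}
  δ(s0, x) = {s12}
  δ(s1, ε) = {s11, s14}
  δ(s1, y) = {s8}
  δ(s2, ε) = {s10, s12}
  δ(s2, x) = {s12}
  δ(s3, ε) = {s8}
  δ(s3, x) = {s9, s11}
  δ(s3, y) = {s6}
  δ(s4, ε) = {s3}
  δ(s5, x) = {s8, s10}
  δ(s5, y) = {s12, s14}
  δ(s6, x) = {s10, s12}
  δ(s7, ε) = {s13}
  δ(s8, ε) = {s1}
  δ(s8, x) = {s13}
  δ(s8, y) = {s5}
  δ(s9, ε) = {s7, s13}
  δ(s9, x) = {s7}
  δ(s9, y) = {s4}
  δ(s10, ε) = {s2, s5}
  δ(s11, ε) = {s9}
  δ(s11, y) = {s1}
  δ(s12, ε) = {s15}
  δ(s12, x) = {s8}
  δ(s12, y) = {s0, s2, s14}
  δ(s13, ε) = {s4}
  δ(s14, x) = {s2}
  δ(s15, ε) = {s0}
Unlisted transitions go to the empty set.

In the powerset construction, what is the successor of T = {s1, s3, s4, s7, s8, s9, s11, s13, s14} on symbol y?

s1 on y → {s8}.
s3 on y → {s6}.
s8 on y → {s5}.
s9 on y → {s4}.
s11 on y → {s1}.
No y-transition from s4, s7, s13, s14.
Union after reading y: {s1, s4, s5, s6, s8}.
Now take the ε-closure:
From s1 via ε: add s11, s14.
From s4 via ε: add s3.
From s11 via ε: add s9.
From s9 via ε: add s7, s13.
No new states can be added; the closed set is {s1, s3, s4, s5, s6, s7, s8, s9, s11, s13, s14}.

{s1, s3, s4, s5, s6, s7, s8, s9, s11, s13, s14}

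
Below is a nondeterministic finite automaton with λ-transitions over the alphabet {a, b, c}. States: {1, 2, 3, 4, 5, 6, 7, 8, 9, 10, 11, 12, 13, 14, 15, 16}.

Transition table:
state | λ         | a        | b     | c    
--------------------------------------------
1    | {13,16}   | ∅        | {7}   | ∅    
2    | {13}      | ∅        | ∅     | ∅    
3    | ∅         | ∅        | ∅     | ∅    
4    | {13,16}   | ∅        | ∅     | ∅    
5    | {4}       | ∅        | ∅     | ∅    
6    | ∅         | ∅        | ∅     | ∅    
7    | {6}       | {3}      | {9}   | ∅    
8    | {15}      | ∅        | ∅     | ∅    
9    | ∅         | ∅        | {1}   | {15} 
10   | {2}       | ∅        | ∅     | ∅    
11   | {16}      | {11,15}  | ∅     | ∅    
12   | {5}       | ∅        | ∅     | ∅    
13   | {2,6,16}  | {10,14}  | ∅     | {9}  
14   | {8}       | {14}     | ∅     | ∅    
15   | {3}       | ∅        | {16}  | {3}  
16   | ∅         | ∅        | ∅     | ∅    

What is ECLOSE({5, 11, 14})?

Start with {5, 11, 14}.
From 5 via λ: add 4.
From 11 via λ: add 16.
From 14 via λ: add 8.
From 4 via λ: add 13.
From 8 via λ: add 15.
From 13 via λ: add 2, 6.
From 15 via λ: add 3.
No new states can be added; the closed set is {2, 3, 4, 5, 6, 8, 11, 13, 14, 15, 16}.

{2, 3, 4, 5, 6, 8, 11, 13, 14, 15, 16}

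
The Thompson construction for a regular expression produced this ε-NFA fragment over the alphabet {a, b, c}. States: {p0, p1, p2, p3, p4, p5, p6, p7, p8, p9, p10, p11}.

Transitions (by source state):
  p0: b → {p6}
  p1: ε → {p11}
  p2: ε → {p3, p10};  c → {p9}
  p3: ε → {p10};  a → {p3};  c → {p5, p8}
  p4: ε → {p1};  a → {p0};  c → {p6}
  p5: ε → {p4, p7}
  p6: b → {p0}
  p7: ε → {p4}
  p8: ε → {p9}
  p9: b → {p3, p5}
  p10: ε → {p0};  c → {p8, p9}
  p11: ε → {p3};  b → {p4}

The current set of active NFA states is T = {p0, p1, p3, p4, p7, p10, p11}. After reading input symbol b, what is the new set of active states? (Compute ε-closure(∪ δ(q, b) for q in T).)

{p0, p1, p3, p4, p6, p10, p11}

p0 on b → {p6}.
p11 on b → {p4}.
No b-transition from p1, p3, p4, p7, p10.
Union after reading b: {p4, p6}.
Now take the ε-closure:
From p4 via ε: add p1.
From p1 via ε: add p11.
From p11 via ε: add p3.
From p3 via ε: add p10.
From p10 via ε: add p0.
No new states can be added; the closed set is {p0, p1, p3, p4, p6, p10, p11}.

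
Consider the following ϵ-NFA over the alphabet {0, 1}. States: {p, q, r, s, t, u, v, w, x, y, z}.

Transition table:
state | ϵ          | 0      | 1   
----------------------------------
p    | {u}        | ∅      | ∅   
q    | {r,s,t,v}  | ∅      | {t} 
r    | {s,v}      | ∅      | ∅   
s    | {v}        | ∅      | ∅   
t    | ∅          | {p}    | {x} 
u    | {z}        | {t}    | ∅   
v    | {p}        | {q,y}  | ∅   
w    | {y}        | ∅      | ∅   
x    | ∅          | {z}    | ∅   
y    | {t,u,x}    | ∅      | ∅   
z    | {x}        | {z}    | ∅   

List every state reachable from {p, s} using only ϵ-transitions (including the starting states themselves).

{p, s, u, v, x, z}

Start with {p, s}.
From p via ϵ: add u.
From s via ϵ: add v.
From u via ϵ: add z.
From z via ϵ: add x.
No new states can be added; the closed set is {p, s, u, v, x, z}.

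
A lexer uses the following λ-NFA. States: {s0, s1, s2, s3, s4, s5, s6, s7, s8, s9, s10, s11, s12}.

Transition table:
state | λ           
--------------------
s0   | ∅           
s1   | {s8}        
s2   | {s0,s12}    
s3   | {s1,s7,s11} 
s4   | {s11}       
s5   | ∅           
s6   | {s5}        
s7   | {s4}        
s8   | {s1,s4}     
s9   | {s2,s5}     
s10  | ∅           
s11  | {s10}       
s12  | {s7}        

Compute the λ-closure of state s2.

{s0, s2, s4, s7, s10, s11, s12}

Start with {s2}.
From s2 via λ: add s0, s12.
From s12 via λ: add s7.
From s7 via λ: add s4.
From s4 via λ: add s11.
From s11 via λ: add s10.
No new states can be added; the closed set is {s0, s2, s4, s7, s10, s11, s12}.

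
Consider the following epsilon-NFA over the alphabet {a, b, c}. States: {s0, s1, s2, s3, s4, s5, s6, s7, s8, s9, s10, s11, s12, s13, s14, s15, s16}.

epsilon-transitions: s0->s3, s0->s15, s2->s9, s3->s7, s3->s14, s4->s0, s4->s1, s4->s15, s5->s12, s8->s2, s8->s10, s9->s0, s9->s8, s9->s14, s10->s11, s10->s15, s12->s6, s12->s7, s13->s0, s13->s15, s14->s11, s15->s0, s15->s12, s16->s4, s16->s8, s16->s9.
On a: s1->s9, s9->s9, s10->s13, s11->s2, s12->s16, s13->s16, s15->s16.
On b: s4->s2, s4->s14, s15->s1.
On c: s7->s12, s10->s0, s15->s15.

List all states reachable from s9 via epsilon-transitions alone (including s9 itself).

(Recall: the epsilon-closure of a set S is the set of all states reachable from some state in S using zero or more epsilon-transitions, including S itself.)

Start with {s9}.
From s9 via epsilon: add s0, s8, s14.
From s0 via epsilon: add s3, s15.
From s8 via epsilon: add s2, s10.
From s14 via epsilon: add s11.
From s3 via epsilon: add s7.
From s15 via epsilon: add s12.
From s12 via epsilon: add s6.
No new states can be added; the closed set is {s0, s2, s3, s6, s7, s8, s9, s10, s11, s12, s14, s15}.

{s0, s2, s3, s6, s7, s8, s9, s10, s11, s12, s14, s15}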